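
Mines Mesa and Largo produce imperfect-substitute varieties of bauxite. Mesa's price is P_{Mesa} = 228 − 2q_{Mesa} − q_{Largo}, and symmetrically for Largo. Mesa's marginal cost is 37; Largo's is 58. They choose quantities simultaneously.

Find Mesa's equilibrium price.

116.2

Mine Mesa's profit: π = q_{Mesa}(228 − 2q_{Mesa} − q_{Largo}) − 37q_{Mesa}.
∂π/∂q_{Mesa} = 191 − 4q_{Mesa} − q_{Largo} = 0 ⇒ q_{Mesa} = 47.75 − 0.25q_{Largo}.
Similarly q_{Largo} = 42.5 − 0.25q_{Mesa}.
Solving the two reaction functions simultaneously: (1 − (−0.25)(−0.25))q_{Mesa} = 47.75 − 0.25·42.5, so 0.9375q_{Mesa} = 37.125 and q_{Mesa} = 39.6.
Then q_{Largo} = 42.5 − 0.25·39.6 = 32.6.
P_{Mesa} = 228 − 2·39.6 − 32.6 = 116.2.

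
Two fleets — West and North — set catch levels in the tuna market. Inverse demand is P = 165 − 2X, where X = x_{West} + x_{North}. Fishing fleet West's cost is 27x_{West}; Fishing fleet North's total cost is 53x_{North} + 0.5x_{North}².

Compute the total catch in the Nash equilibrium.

39.875

Fishing fleet West's profit: π = x_{West}(165 − 2(x_{West} + x_{North})) − 27x_{West}.
∂π/∂x_{West} = 138 − 4x_{West} − 2x_{North} = 0, so x_{West} = 34.5 − 0.5x_{North}.
For North: ∂π/∂x_{North} = 112 − 5x_{North} − 2x_{West} = 0 ⇒ x_{North} = 22.4 − 0.4x_{West}.
Substituting the second reaction function into the first: x_{West} = 34.5 − 0.5(22.4 − 0.4x_{West}), which gives 0.8x_{West} = 23.3 ⇒ x_{West} = 29.125.
Then x_{North} = 22.4 − 0.4·29.125 = 10.75.
Total catch: 29.125 + 10.75 = 39.875.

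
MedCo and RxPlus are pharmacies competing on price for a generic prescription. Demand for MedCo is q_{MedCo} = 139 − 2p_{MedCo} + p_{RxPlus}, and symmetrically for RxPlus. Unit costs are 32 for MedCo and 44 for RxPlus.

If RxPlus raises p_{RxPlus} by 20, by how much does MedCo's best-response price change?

MedCo's profit: π = (p_{MedCo} − 32)(139 − 2p_{MedCo} + p_{RxPlus}).
∂π/∂p_{MedCo} = 203 − 4p_{MedCo} + p_{RxPlus} = 0 ⇒ p_{MedCo} = 50.75 + 0.25p_{RxPlus}.
The reaction-function slope is 0.25, so a 20-unit rise in p_{RxPlus} moves p_{MedCo} by 0.25 × 20 = 5. MedCo's best response rises — the actions are strategic complements.

5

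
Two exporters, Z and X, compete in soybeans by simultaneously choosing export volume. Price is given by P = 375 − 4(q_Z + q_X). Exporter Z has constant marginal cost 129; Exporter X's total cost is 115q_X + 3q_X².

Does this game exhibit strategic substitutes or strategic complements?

strategic substitutes

Exporter Z's profit: π = q_Z(375 − 4(q_Z + q_X)) − 129q_Z.
∂π/∂q_Z = 246 − 8q_Z − 4q_X = 0, so q_Z = 30.75 − 0.5q_X.
The best-response slope dq_Z/dq_X = −0.5 < 0: the reaction function is downward-sloping, so the choices are strategic substitutes.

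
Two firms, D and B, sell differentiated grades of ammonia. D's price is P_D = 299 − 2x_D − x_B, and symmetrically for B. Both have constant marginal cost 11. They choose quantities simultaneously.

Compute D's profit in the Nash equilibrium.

Firm D's profit: π = x_D(299 − 2x_D − x_B) − 11x_D.
∂π/∂x_D = 288 − 4x_D − x_B = 0 ⇒ x_D = 72 − 0.25x_B.
By symmetry x_B = x_D; substituting into the reaction function, 1.25x_D = 72 and x_D = 57.6.
P_D = 299 − 2·57.6 − 57.6 = 126.2.
Profit = (126.2 − 11)·57.6 = 6635.52.

6635.52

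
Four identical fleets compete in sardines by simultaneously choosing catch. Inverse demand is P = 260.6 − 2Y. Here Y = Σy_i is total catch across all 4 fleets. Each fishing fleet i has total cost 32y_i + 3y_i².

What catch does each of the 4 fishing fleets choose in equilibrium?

A representative fishing fleet's profit is π_i = y_i(260.6 − 2Y) − 32y_i − 3y_i², with Y = y_i + Σ_{j≠i} y_j.
First-order condition: 228.6 − 10y_i − 2Σ_{j≠i} y_j = 0.
With identical fishing fleets, set every y_j = y: then 228.6 − 10y − 6y = 0, i.e. y = 228.6/16 = 14.2875.

14.2875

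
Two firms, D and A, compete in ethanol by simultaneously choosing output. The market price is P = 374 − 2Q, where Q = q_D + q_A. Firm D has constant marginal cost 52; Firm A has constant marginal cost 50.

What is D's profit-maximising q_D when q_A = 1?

80

Firm D's profit: π = q_D(374 − 2(q_D + q_A)) − 52q_D.
∂π/∂q_D = 322 − 4q_D − 2q_A = 0, so q_D = 80.5 − 0.5q_A.
At q_A = 1: q_D = 80.5 − 0.5·1 = 80.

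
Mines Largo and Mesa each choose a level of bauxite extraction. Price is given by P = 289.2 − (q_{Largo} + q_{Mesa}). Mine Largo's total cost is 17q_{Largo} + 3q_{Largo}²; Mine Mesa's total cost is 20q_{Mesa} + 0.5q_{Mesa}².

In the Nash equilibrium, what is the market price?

183.6

Mine Largo's profit: π = q_{Largo}(289.2 − (q_{Largo} + q_{Mesa})) − 17q_{Largo} − 3q_{Largo}².
∂π/∂q_{Largo} = 272.2 − 8q_{Largo} − q_{Mesa} = 0, so q_{Largo} = 34.025 − 0.125q_{Mesa}.
For Mesa: ∂π/∂q_{Mesa} = 269.2 − 3q_{Mesa} − q_{Largo} = 0 ⇒ q_{Mesa} = 1346/15 − (1/3)q_{Largo}.
Solving the two reaction functions simultaneously: (1 − (−0.125)(−1/3))q_{Largo} = 34.025 − 0.125·(1346/15), so (23/24)q_{Largo} = 2737/120 and q_{Largo} = 23.8.
Then q_{Mesa} = 1346/15 − (1/3)·23.8 = 81.8.
Equilibrium price: P = 289.2 − 105.6 = 183.6.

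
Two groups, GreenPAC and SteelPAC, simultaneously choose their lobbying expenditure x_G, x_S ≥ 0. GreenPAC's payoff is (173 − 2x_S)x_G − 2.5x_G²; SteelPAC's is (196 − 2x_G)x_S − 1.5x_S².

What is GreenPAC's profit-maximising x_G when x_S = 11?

Expanding GreenPAC's payoff: 173x_G − 2x_Sx_G − 2.5x_G².
∂π/∂x_G = 173 − 2x_S − 5x_G = 0, so x_G = 34.6 − 0.4x_S.
At x_S = 11: x_G = 34.6 − 0.4·11 = 30.2.

30.2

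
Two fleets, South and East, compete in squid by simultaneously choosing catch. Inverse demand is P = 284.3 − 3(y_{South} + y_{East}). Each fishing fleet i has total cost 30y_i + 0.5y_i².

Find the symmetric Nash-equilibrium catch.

25.43

Fishing fleet South's profit: π = y_{South}(284.3 − 3(y_{South} + y_{East})) − 30y_{South} − 0.5y_{South}².
∂π/∂y_{South} = 254.3 − 7y_{South} − 3y_{East} = 0, so y_{South} = 2543/70 − (3/7)y_{East}.
The game is symmetric, so in equilibrium y_{East} = y_{South}: the reaction function gives (10/7)y_{South} = 2543/70, hence y_{South} = 25.43.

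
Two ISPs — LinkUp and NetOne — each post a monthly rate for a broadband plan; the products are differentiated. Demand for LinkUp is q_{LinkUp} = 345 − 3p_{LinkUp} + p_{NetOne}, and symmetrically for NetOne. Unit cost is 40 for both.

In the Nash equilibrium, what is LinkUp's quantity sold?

159

LinkUp's profit: π = (p_{LinkUp} − 40)(345 − 3p_{LinkUp} + p_{NetOne}).
∂π/∂p_{LinkUp} = 465 − 6p_{LinkUp} + p_{NetOne} = 0 ⇒ p_{LinkUp} = 77.5 + (1/6)p_{NetOne}.
By symmetry p_{NetOne} = p_{LinkUp}; substituting into the reaction function, (5/6)p_{LinkUp} = 77.5 and p_{LinkUp} = 93.
q_{LinkUp} = 345 − 3·93 + 93 = 159.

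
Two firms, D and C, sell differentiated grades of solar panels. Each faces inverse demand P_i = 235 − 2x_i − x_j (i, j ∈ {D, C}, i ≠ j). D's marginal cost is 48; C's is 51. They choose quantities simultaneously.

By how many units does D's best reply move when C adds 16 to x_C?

Firm D's profit: π = x_D(235 − 2x_D − x_C) − 48x_D.
∂π/∂x_D = 187 − 4x_D − x_C = 0 ⇒ x_D = 46.75 − 0.25x_C.
The reaction-function slope is −0.25, so a 16-unit rise in x_C moves x_D by −0.25 × 16 = −4. D's best response falls — the actions are strategic substitutes.

-4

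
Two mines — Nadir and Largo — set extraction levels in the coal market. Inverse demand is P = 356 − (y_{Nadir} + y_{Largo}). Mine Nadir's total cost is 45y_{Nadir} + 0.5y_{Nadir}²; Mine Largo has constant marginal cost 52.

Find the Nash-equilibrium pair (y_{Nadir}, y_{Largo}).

63.6, 120.2

Mine Nadir's profit: π = y_{Nadir}(356 − (y_{Nadir} + y_{Largo})) − 45y_{Nadir} − 0.5y_{Nadir}².
∂π/∂y_{Nadir} = 311 − 3y_{Nadir} − y_{Largo} = 0, so y_{Nadir} = 311/3 − (1/3)y_{Largo}.
For Largo: ∂π/∂y_{Largo} = 304 − 2y_{Largo} − y_{Nadir} = 0 ⇒ y_{Largo} = 152 − 0.5y_{Nadir}.
Solving the two reaction functions simultaneously: (1 − (−1/3)(−0.5))y_{Nadir} = 311/3 − (1/3)·152, so (5/6)y_{Nadir} = 53 and y_{Nadir} = 63.6.
Then y_{Largo} = 152 − 0.5·63.6 = 120.2.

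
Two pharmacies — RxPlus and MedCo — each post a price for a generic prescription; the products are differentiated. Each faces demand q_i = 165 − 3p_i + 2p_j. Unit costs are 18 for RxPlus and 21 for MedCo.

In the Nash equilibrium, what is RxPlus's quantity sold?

RxPlus's profit: π = (p_{RxPlus} − 18)(165 − 3p_{RxPlus} + 2p_{MedCo}).
∂π/∂p_{RxPlus} = 219 − 6p_{RxPlus} + 2p_{MedCo} = 0 ⇒ p_{RxPlus} = 36.5 + (1/3)p_{MedCo}.
Similarly p_{MedCo} = 38 + (1/3)p_{RxPlus}.
Plugging p_{MedCo} into RxPlus's best response: p_{RxPlus} = 36.5 + (1/3)(38 + (1/3)p_{RxPlus}) ⇒ (8/9)p_{RxPlus} = 295/6, so p_{RxPlus} = 55.3125.
Then p_{MedCo} = 38 + (1/3)·55.3125 = 56.4375.
q_{RxPlus} = 165 − 3·55.3125 + 2·56.4375 = 111.9375.

111.9375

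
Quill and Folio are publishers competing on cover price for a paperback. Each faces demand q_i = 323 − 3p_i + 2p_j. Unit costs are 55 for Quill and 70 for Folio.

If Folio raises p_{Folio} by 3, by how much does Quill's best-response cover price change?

Quill's profit: π = (p_{Quill} − 55)(323 − 3p_{Quill} + 2p_{Folio}).
∂π/∂p_{Quill} = 488 − 6p_{Quill} + 2p_{Folio} = 0 ⇒ p_{Quill} = 244/3 + (1/3)p_{Folio}.
The reaction-function slope is 1/3, so a 3-unit rise in p_{Folio} moves p_{Quill} by 1/3 × 3 = 1. Quill's best response rises — the actions are strategic complements.

1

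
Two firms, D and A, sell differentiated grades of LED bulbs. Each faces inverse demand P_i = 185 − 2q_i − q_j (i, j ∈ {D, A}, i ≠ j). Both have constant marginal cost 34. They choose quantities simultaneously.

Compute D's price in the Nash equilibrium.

94.4

Firm D's profit: π = q_D(185 − 2q_D − q_A) − 34q_D.
∂π/∂q_D = 151 − 4q_D − q_A = 0 ⇒ q_D = 37.75 − 0.25q_A.
The game is symmetric, so in equilibrium q_A = q_D: the reaction function gives 1.25q_D = 37.75, hence q_D = 30.2.
P_D = 185 − 2·30.2 − 30.2 = 94.4.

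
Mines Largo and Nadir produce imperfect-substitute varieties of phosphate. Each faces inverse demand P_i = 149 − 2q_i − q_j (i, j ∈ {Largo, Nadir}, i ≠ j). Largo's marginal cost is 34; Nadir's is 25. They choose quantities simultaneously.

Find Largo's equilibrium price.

78.8

Mine Largo's profit: π = q_{Largo}(149 − 2q_{Largo} − q_{Nadir}) − 34q_{Largo}.
∂π/∂q_{Largo} = 115 − 4q_{Largo} − q_{Nadir} = 0 ⇒ q_{Largo} = 28.75 − 0.25q_{Nadir}.
Similarly q_{Nadir} = 31 − 0.25q_{Largo}.
Substituting the second reaction function into the first: q_{Largo} = 28.75 − 0.25(31 − 0.25q_{Largo}), which gives 0.9375q_{Largo} = 21 ⇒ q_{Largo} = 22.4.
Then q_{Nadir} = 31 − 0.25·22.4 = 25.4.
P_{Largo} = 149 − 2·22.4 − 25.4 = 78.8.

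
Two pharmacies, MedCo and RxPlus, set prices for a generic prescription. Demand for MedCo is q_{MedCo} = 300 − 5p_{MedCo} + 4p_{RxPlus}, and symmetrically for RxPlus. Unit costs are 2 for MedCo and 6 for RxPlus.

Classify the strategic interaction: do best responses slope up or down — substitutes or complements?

strategic complements

MedCo's profit: π = (p_{MedCo} − 2)(300 − 5p_{MedCo} + 4p_{RxPlus}).
∂π/∂p_{MedCo} = 310 − 10p_{MedCo} + 4p_{RxPlus} = 0 ⇒ p_{MedCo} = 31 + 0.4p_{RxPlus}.
The best-response slope dp_{MedCo}/dp_{RxPlus} = 0.4 > 0: the reaction function is upward-sloping, so the choices are strategic complements.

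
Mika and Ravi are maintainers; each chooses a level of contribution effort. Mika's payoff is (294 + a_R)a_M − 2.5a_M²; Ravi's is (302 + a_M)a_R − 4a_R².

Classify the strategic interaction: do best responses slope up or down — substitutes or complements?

Expanding Mika's payoff: 294a_M + a_Ra_M − 2.5a_M².
∂π/∂a_M = 294 + a_R − 5a_M = 0, so a_M = 58.8 + 0.2a_R.
The best-response slope da_M/da_R = 0.2 > 0: the reaction function is upward-sloping, so the choices are strategic complements.

strategic complements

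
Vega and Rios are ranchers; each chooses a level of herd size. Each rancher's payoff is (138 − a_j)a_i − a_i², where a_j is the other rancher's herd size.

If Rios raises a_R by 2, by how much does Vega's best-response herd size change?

-1

Vega's payoff is (138 − a_R)a_V − a_V².
∂π/∂a_V = 138 − a_R − 2a_V = 0, so a_V = 69 − 0.5a_R.
The reaction-function slope is −0.5, so a 2-unit rise in a_R moves a_V by −0.5 × 2 = −1. Vega's best response falls — the actions are strategic substitutes.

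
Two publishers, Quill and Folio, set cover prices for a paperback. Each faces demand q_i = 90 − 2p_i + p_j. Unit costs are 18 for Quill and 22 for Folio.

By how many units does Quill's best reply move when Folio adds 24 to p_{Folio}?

Quill's profit: π = (p_{Quill} − 18)(90 − 2p_{Quill} + p_{Folio}).
∂π/∂p_{Quill} = 126 − 4p_{Quill} + p_{Folio} = 0 ⇒ p_{Quill} = 31.5 + 0.25p_{Folio}.
The reaction-function slope is 0.25, so a 24-unit rise in p_{Folio} moves p_{Quill} by 0.25 × 24 = 6. Quill's best response rises — the actions are strategic complements.

6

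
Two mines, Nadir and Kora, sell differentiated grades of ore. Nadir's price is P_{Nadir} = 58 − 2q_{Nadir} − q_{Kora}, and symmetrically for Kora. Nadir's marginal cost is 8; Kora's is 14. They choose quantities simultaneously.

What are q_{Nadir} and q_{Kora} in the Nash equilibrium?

Mine Nadir's profit: π = q_{Nadir}(58 − 2q_{Nadir} − q_{Kora}) − 8q_{Nadir}.
∂π/∂q_{Nadir} = 50 − 4q_{Nadir} − q_{Kora} = 0 ⇒ q_{Nadir} = 12.5 − 0.25q_{Kora}.
Similarly q_{Kora} = 11 − 0.25q_{Nadir}.
Plugging q_{Kora} into Nadir's best response: q_{Nadir} = 12.5 − 0.25(11 − 0.25q_{Nadir}) ⇒ 0.9375q_{Nadir} = 9.75, so q_{Nadir} = 10.4.
Then q_{Kora} = 11 − 0.25·10.4 = 8.4.

10.4, 8.4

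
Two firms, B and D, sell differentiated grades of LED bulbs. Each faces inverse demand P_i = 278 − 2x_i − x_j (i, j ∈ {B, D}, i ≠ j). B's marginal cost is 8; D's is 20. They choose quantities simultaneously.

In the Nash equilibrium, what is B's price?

Firm B's profit: π = x_B(278 − 2x_B − x_D) − 8x_B.
∂π/∂x_B = 270 − 4x_B − x_D = 0 ⇒ x_B = 67.5 − 0.25x_D.
Similarly x_D = 64.5 − 0.25x_B.
Solving the two reaction functions simultaneously: (1 − (−0.25)(−0.25))x_B = 67.5 − 0.25·64.5, so 0.9375x_B = 51.375 and x_B = 54.8.
Then x_D = 64.5 − 0.25·54.8 = 50.8.
P_B = 278 − 2·54.8 − 50.8 = 117.6.

117.6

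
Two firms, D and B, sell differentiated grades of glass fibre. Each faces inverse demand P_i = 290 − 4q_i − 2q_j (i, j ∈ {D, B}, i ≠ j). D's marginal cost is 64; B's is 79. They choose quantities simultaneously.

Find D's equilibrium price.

156.4

Firm D's profit: π = q_D(290 − 4q_D − 2q_B) − 64q_D.
∂π/∂q_D = 226 − 8q_D − 2q_B = 0 ⇒ q_D = 28.25 − 0.25q_B.
Similarly q_B = 26.375 − 0.25q_D.
Substituting the second reaction function into the first: q_D = 28.25 − 0.25(26.375 − 0.25q_D), which gives 0.9375q_D = 693/32 ⇒ q_D = 23.1.
Then q_B = 26.375 − 0.25·23.1 = 20.6.
P_D = 290 − 4·23.1 − 2·20.6 = 156.4.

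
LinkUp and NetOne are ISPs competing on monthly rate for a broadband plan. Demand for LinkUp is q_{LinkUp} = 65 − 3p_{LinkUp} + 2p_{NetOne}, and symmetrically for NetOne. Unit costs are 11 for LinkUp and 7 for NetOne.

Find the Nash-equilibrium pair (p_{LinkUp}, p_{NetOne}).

23.75, 22.25

LinkUp's profit: π = (p_{LinkUp} − 11)(65 − 3p_{LinkUp} + 2p_{NetOne}).
∂π/∂p_{LinkUp} = 98 − 6p_{LinkUp} + 2p_{NetOne} = 0 ⇒ p_{LinkUp} = 49/3 + (1/3)p_{NetOne}.
Similarly p_{NetOne} = 43/3 + (1/3)p_{LinkUp}.
Solving the two reaction functions simultaneously: (1 − (1/3)(1/3))p_{LinkUp} = 49/3 + (1/3)·(43/3), so (8/9)p_{LinkUp} = 190/9 and p_{LinkUp} = 23.75.
Then p_{NetOne} = 43/3 + (1/3)·23.75 = 22.25.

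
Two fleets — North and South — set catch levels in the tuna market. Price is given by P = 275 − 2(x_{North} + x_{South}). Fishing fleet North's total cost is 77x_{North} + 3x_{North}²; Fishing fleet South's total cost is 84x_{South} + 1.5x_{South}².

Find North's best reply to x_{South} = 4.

Fishing fleet North's profit: π = x_{North}(275 − 2(x_{North} + x_{South})) − 77x_{North} − 3x_{North}².
∂π/∂x_{North} = 198 − 10x_{North} − 2x_{South} = 0, so x_{North} = 19.8 − 0.2x_{South}.
At x_{South} = 4: x_{North} = 19.8 − 0.2·4 = 19.

19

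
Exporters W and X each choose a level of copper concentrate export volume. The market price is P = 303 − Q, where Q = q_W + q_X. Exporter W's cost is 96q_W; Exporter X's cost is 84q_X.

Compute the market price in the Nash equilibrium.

161

Exporter W's profit: π = q_W(303 − (q_W + q_X)) − 96q_W.
∂π/∂q_W = 207 − 2q_W − q_X = 0, so q_W = 103.5 − 0.5q_X.
By the same steps for X: q_X = 109.5 − 0.5q_W.
Plugging q_X into W's best response: q_W = 103.5 − 0.5(109.5 − 0.5q_W) ⇒ 0.75q_W = 48.75, so q_W = 65.
Then q_X = 109.5 − 0.5·65 = 77.
Equilibrium price: P = 303 − 142 = 161.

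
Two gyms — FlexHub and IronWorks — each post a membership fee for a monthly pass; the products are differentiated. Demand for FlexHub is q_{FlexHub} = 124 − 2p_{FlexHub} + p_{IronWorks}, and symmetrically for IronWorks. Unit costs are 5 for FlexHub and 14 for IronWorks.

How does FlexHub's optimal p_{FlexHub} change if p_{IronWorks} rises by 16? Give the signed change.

FlexHub's profit: π = (p_{FlexHub} − 5)(124 − 2p_{FlexHub} + p_{IronWorks}).
∂π/∂p_{FlexHub} = 134 − 4p_{FlexHub} + p_{IronWorks} = 0 ⇒ p_{FlexHub} = 33.5 + 0.25p_{IronWorks}.
The reaction-function slope is 0.25, so a 16-unit rise in p_{IronWorks} moves p_{FlexHub} by 0.25 × 16 = 4. FlexHub's best response rises — the actions are strategic complements.

4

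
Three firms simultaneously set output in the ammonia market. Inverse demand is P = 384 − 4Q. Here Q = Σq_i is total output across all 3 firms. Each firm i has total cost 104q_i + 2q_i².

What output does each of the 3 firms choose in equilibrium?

A representative firm's profit is π_i = q_i(384 − 4Q) − 104q_i − 2q_i², with Q = q_i + Σ_{j≠i} q_j.
First-order condition: 280 − 12q_i − 4Σ_{j≠i} q_j = 0.
Imposing symmetry (q_j = q for all j) turns Σ_{j≠i} q_j into 2q, so 280 = 20q and q = 14.

14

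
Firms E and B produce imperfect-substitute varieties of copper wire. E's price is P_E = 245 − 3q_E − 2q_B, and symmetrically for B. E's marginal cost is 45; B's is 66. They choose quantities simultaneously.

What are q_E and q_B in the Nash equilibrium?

Firm E's profit: π = q_E(245 − 3q_E − 2q_B) − 45q_E.
∂π/∂q_E = 200 − 6q_E − 2q_B = 0 ⇒ q_E = 100/3 − (1/3)q_B.
Similarly q_B = 179/6 − (1/3)q_E.
Solving the two reaction functions simultaneously: (1 − (−1/3)(−1/3))q_E = 100/3 − (1/3)·(179/6), so (8/9)q_E = 421/18 and q_E = 26.3125.
Then q_B = 179/6 − (1/3)·26.3125 = 21.0625.

26.3125, 21.0625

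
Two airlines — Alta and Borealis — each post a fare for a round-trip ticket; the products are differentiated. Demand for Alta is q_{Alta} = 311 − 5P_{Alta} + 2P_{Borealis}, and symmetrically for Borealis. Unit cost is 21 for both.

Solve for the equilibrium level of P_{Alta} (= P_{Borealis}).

Alta's profit: π = (P_{Alta} − 21)(311 − 5P_{Alta} + 2P_{Borealis}).
∂π/∂P_{Alta} = 416 − 10P_{Alta} + 2P_{Borealis} = 0 ⇒ P_{Alta} = 41.6 + 0.2P_{Borealis}.
By symmetry P_{Borealis} = P_{Alta}; substituting into the reaction function, 0.8P_{Alta} = 41.6 and P_{Alta} = 52.

52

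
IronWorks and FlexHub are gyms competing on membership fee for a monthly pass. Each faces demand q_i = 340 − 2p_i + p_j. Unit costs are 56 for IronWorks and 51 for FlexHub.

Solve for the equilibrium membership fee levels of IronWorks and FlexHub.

IronWorks's profit: π = (p_{IronWorks} − 56)(340 − 2p_{IronWorks} + p_{FlexHub}).
∂π/∂p_{IronWorks} = 452 − 4p_{IronWorks} + p_{FlexHub} = 0 ⇒ p_{IronWorks} = 113 + 0.25p_{FlexHub}.
Similarly p_{FlexHub} = 110.5 + 0.25p_{IronWorks}.
Plugging p_{FlexHub} into IronWorks's best response: p_{IronWorks} = 113 + 0.25(110.5 + 0.25p_{IronWorks}) ⇒ 0.9375p_{IronWorks} = 140.625, so p_{IronWorks} = 150.
Then p_{FlexHub} = 110.5 + 0.25·150 = 148.

150, 148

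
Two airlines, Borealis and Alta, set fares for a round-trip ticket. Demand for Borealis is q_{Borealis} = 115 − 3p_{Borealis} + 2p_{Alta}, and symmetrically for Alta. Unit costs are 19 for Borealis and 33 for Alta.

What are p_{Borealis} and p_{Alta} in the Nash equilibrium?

Borealis's profit: π = (p_{Borealis} − 19)(115 − 3p_{Borealis} + 2p_{Alta}).
∂π/∂p_{Borealis} = 172 − 6p_{Borealis} + 2p_{Alta} = 0 ⇒ p_{Borealis} = 86/3 + (1/3)p_{Alta}.
Similarly p_{Alta} = 107/3 + (1/3)p_{Borealis}.
Plugging p_{Alta} into Borealis's best response: p_{Borealis} = 86/3 + (1/3)(107/3 + (1/3)p_{Borealis}) ⇒ (8/9)p_{Borealis} = 365/9, so p_{Borealis} = 45.625.
Then p_{Alta} = 107/3 + (1/3)·45.625 = 50.875.

45.625, 50.875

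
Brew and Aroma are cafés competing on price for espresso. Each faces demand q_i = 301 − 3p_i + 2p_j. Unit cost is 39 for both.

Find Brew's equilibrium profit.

Brew's profit: π = (p_{Brew} − 39)(301 − 3p_{Brew} + 2p_{Aroma}).
∂π/∂p_{Brew} = 418 − 6p_{Brew} + 2p_{Aroma} = 0 ⇒ p_{Brew} = 209/3 + (1/3)p_{Aroma}.
By symmetry p_{Aroma} = p_{Brew}; substituting into the reaction function, (2/3)p_{Brew} = 209/3 and p_{Brew} = 104.5.
q_{Brew} = 301 − 3·104.5 + 2·104.5 = 196.5.
Profit = (104.5 − 39)·196.5 = 12870.75.

12870.75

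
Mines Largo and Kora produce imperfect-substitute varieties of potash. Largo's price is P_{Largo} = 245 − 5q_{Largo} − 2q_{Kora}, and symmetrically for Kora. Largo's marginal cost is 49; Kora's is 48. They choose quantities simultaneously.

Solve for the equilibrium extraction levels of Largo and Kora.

16.3125, 16.4375

Mine Largo's profit: π = q_{Largo}(245 − 5q_{Largo} − 2q_{Kora}) − 49q_{Largo}.
∂π/∂q_{Largo} = 196 − 10q_{Largo} − 2q_{Kora} = 0 ⇒ q_{Largo} = 19.6 − 0.2q_{Kora}.
Similarly q_{Kora} = 19.7 − 0.2q_{Largo}.
Substituting the second reaction function into the first: q_{Largo} = 19.6 − 0.2(19.7 − 0.2q_{Largo}), which gives 0.96q_{Largo} = 15.66 ⇒ q_{Largo} = 16.3125.
Then q_{Kora} = 19.7 − 0.2·16.3125 = 16.4375.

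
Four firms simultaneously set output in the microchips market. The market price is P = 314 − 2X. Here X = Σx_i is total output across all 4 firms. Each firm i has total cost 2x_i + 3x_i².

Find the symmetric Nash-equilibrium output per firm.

A representative firm's profit is π_i = x_i(314 − 2X) − 2x_i − 3x_i², with X = x_i + Σ_{j≠i} x_j.
First-order condition: 312 − 10x_i − 2Σ_{j≠i} x_j = 0.
With identical firms, set every x_j = x: then 312 − 10x − 6x = 0, i.e. x = 312/16 = 19.5.

19.5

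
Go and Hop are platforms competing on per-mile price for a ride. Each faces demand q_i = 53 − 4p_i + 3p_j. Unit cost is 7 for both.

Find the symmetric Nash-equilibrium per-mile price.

Go's profit: π = (p_{Go} − 7)(53 − 4p_{Go} + 3p_{Hop}).
∂π/∂p_{Go} = 81 − 8p_{Go} + 3p_{Hop} = 0 ⇒ p_{Go} = 10.125 + 0.375p_{Hop}.
By symmetry p_{Hop} = p_{Go}; substituting into the reaction function, 0.625p_{Go} = 10.125 and p_{Go} = 16.2.

16.2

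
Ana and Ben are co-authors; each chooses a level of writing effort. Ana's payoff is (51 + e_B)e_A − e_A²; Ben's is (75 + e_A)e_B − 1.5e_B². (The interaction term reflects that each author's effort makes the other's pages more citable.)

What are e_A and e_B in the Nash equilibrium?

Expanding Ana's payoff: 51e_A + e_Be_A − e_A².
∂π/∂e_A = 51 + e_B − 2e_A = 0, so e_A = 25.5 + 0.5e_B.
Likewise for Ben: e_B = 25 + (1/3)e_A.
Substituting the second reaction function into the first: e_A = 25.5 + 0.5(25 + (1/3)e_A), which gives (5/6)e_A = 38 ⇒ e_A = 45.6.
Then e_B = 25 + (1/3)·45.6 = 40.2.

45.6, 40.2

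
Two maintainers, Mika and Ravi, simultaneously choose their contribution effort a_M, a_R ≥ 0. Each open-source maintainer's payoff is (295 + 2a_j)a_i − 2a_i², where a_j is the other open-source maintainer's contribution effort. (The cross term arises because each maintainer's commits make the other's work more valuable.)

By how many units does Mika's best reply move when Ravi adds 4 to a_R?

Mika's payoff is (295 + 2a_R)a_M − 2a_M².
∂π/∂a_M = 295 + 2a_R − 4a_M = 0, so a_M = 73.75 + 0.5a_R.
The reaction-function slope is 0.5, so a 4-unit rise in a_R moves a_M by 0.5 × 4 = 2. Mika's best response rises — the actions are strategic complements.

2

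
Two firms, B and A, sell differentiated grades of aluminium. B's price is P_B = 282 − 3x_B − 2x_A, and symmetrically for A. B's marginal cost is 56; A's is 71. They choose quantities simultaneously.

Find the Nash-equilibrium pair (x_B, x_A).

Firm B's profit: π = x_B(282 − 3x_B − 2x_A) − 56x_B.
∂π/∂x_B = 226 − 6x_B − 2x_A = 0 ⇒ x_B = 113/3 − (1/3)x_A.
Similarly x_A = 211/6 − (1/3)x_B.
Substituting the second reaction function into the first: x_B = 113/3 − (1/3)(211/6 − (1/3)x_B), which gives (8/9)x_B = 467/18 ⇒ x_B = 29.1875.
Then x_A = 211/6 − (1/3)·29.1875 = 25.4375.

29.1875, 25.4375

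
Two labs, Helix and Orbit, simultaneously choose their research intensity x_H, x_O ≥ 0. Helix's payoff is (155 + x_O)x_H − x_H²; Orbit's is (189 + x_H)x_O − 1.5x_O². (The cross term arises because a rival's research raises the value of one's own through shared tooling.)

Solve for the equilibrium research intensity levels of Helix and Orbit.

130.8, 106.6

Expanding Helix's payoff: 155x_H + x_Ox_H − x_H².
∂π/∂x_H = 155 + x_O − 2x_H = 0, so x_H = 77.5 + 0.5x_O.
Likewise for Orbit: x_O = 63 + (1/3)x_H.
Solving the two reaction functions simultaneously: (1 − (0.5)(1/3))x_H = 77.5 + 0.5·63, so (5/6)x_H = 109 and x_H = 130.8.
Then x_O = 63 + (1/3)·130.8 = 106.6.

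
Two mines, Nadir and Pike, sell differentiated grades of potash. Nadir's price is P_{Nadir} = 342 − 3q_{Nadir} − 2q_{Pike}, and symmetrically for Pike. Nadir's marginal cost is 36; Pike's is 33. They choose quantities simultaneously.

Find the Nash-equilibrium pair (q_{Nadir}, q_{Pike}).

Mine Nadir's profit: π = q_{Nadir}(342 − 3q_{Nadir} − 2q_{Pike}) − 36q_{Nadir}.
∂π/∂q_{Nadir} = 306 − 6q_{Nadir} − 2q_{Pike} = 0 ⇒ q_{Nadir} = 51 − (1/3)q_{Pike}.
Similarly q_{Pike} = 51.5 − (1/3)q_{Nadir}.
Plugging q_{Pike} into Nadir's best response: q_{Nadir} = 51 − (1/3)(51.5 − (1/3)q_{Nadir}) ⇒ (8/9)q_{Nadir} = 203/6, so q_{Nadir} = 38.0625.
Then q_{Pike} = 51.5 − (1/3)·38.0625 = 38.8125.

38.0625, 38.8125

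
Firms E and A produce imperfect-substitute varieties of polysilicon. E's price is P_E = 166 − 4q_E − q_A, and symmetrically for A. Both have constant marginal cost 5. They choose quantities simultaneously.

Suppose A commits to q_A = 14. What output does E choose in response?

18.375

Firm E's profit: π = q_E(166 − 4q_E − q_A) − 5q_E.
∂π/∂q_E = 161 − 8q_E − q_A = 0 ⇒ q_E = 20.125 − 0.125q_A.
At q_A = 14: q_E = 20.125 − 0.125·14 = 18.375.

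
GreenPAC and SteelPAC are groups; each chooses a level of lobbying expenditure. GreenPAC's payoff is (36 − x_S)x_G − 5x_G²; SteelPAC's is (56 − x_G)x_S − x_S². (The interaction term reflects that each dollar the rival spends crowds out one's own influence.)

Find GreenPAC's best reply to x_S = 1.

3.5

Expanding GreenPAC's payoff: 36x_G − x_Sx_G − 5x_G².
∂π/∂x_G = 36 − x_S − 10x_G = 0, so x_G = 3.6 − 0.1x_S.
At x_S = 1: x_G = 3.6 − 0.1·1 = 3.5.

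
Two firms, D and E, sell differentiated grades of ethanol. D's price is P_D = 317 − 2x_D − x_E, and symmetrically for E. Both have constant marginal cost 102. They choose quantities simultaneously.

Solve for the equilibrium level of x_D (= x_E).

43

Firm D's profit: π = x_D(317 − 2x_D − x_E) − 102x_D.
∂π/∂x_D = 215 − 4x_D − x_E = 0 ⇒ x_D = 53.75 − 0.25x_E.
The game is symmetric, so in equilibrium x_E = x_D: the reaction function gives 1.25x_D = 53.75, hence x_D = 43.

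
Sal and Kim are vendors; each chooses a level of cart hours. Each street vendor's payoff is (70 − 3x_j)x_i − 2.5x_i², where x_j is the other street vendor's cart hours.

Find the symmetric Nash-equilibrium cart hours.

8.75

Sal's payoff is (70 − 3x_K)x_S − 2.5x_S².
∂π/∂x_S = 70 − 3x_K − 5x_S = 0, so x_S = 14 − 0.6x_K.
By symmetry x_K = x_S; substituting into the reaction function, 1.6x_S = 14 and x_S = 8.75.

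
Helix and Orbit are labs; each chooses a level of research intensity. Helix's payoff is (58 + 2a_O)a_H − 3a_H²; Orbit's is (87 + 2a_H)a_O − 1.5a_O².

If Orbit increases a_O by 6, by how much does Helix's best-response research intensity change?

Expanding Helix's payoff: 58a_H + 2a_Oa_H − 3a_H².
∂π/∂a_H = 58 + 2a_O − 6a_H = 0, so a_H = 29/3 + (1/3)a_O.
The reaction-function slope is 1/3, so a 6-unit rise in a_O moves a_H by 1/3 × 6 = 2. Helix's best response rises — the actions are strategic complements.

2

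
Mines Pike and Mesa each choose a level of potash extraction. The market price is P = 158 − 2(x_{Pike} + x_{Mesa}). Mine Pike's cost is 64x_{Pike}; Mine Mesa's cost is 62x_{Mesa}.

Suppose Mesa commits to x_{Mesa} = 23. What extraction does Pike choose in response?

12

Mine Pike's profit: π = x_{Pike}(158 − 2(x_{Pike} + x_{Mesa})) − 64x_{Pike}.
∂π/∂x_{Pike} = 94 − 4x_{Pike} − 2x_{Mesa} = 0, so x_{Pike} = 23.5 − 0.5x_{Mesa}.
At x_{Mesa} = 23: x_{Pike} = 23.5 − 0.5·23 = 12.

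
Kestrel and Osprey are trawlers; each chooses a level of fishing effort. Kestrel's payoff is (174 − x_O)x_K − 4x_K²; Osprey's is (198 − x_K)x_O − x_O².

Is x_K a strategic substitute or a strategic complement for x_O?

strategic substitutes

Expanding Kestrel's payoff: 174x_K − x_Ox_K − 4x_K².
∂π/∂x_K = 174 − x_O − 8x_K = 0, so x_K = 21.75 − 0.125x_O.
The best-response slope dx_K/dx_O = −0.125 < 0: the reaction function is downward-sloping, so the choices are strategic substitutes.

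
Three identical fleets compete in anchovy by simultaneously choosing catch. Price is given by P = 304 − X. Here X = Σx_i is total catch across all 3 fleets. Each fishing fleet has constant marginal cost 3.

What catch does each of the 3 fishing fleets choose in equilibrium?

75.25

A representative fishing fleet's profit is π_i = x_i(304 − X) − 3x_i, with X = x_i + Σ_{j≠i} x_j.
First-order condition: 301 − 2x_i − Σ_{j≠i} x_j = 0.
Imposing symmetry (x_j = x for all j) turns Σ_{j≠i} x_j into 2x, so 301 = 4x and x = 75.25.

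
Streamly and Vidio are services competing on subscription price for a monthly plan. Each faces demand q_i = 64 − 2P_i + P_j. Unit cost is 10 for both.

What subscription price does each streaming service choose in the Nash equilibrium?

Streamly's profit: π = (P_{Streamly} − 10)(64 − 2P_{Streamly} + P_{Vidio}).
∂π/∂P_{Streamly} = 84 − 4P_{Streamly} + P_{Vidio} = 0 ⇒ P_{Streamly} = 21 + 0.25P_{Vidio}.
Setting P_{Streamly} = P_{Vidio} in the reaction function: P_{Streamly} = 21 + 0.25P_{Streamly}, so P_{Streamly} = 21 / 0.75 = 28.

28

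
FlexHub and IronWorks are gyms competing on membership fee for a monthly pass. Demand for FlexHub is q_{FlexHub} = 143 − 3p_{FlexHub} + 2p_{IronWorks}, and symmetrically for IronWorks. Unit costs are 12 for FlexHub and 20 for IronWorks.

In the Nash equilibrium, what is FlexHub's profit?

3519.1875

FlexHub's profit: π = (p_{FlexHub} − 12)(143 − 3p_{FlexHub} + 2p_{IronWorks}).
∂π/∂p_{FlexHub} = 179 − 6p_{FlexHub} + 2p_{IronWorks} = 0 ⇒ p_{FlexHub} = 179/6 + (1/3)p_{IronWorks}.
Similarly p_{IronWorks} = 203/6 + (1/3)p_{FlexHub}.
Substituting the second reaction function into the first: p_{FlexHub} = 179/6 + (1/3)(203/6 + (1/3)p_{FlexHub}), which gives (8/9)p_{FlexHub} = 370/9 ⇒ p_{FlexHub} = 46.25.
Then p_{IronWorks} = 203/6 + (1/3)·46.25 = 49.25.
q_{FlexHub} = 143 − 3·46.25 + 2·49.25 = 102.75.
Profit = (46.25 − 12)·102.75 = 3519.1875.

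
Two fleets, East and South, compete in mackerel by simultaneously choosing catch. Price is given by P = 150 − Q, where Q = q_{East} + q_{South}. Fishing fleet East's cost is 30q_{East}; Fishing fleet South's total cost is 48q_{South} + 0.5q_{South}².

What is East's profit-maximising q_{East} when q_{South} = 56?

32

Fishing fleet East's profit: π = q_{East}(150 − (q_{East} + q_{South})) − 30q_{East}.
∂π/∂q_{East} = 120 − 2q_{East} − q_{South} = 0, so q_{East} = 60 − 0.5q_{South}.
At q_{South} = 56: q_{East} = 60 − 0.5·56 = 32.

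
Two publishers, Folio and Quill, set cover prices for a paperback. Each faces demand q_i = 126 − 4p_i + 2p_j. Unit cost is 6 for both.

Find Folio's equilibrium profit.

1444

Folio's profit: π = (p_{Folio} − 6)(126 − 4p_{Folio} + 2p_{Quill}).
∂π/∂p_{Folio} = 150 − 8p_{Folio} + 2p_{Quill} = 0 ⇒ p_{Folio} = 18.75 + 0.25p_{Quill}.
The game is symmetric, so in equilibrium p_{Quill} = p_{Folio}: the reaction function gives 0.75p_{Folio} = 18.75, hence p_{Folio} = 25.
q_{Folio} = 126 − 4·25 + 2·25 = 76.
Profit = (25 − 6)·76 = 1444.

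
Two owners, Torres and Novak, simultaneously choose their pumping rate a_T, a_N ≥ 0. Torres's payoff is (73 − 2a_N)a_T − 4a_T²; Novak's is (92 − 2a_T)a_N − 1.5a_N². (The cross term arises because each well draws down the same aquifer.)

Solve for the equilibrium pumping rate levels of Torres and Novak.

Expanding Torres's payoff: 73a_T − 2a_Na_T − 4a_T².
∂π/∂a_T = 73 − 2a_N − 8a_T = 0, so a_T = 9.125 − 0.25a_N.
Likewise for Novak: a_N = 92/3 − (2/3)a_T.
Substituting the second reaction function into the first: a_T = 9.125 − 0.25(92/3 − (2/3)a_T), which gives (5/6)a_T = 35/24 ⇒ a_T = 1.75.
Then a_N = 92/3 − (2/3)·1.75 = 29.5.

1.75, 29.5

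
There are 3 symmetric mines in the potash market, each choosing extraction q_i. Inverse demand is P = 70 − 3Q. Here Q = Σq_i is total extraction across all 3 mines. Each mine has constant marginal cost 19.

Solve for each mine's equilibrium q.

4.25

A representative mine's profit is π_i = q_i(70 − 3Q) − 19q_i, with Q = q_i + Σ_{j≠i} q_j.
First-order condition: 51 − 6q_i − 3Σ_{j≠i} q_j = 0.
Imposing symmetry (q_j = q for all j) turns Σ_{j≠i} q_j into 2q, so 51 = 12q and q = 4.25.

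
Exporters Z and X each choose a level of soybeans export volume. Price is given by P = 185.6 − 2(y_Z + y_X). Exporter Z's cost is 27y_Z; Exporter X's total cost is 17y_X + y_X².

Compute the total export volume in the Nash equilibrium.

Exporter Z's profit: π = y_Z(185.6 − 2(y_Z + y_X)) − 27y_Z.
∂π/∂y_Z = 158.6 − 4y_Z − 2y_X = 0, so y_Z = 39.65 − 0.5y_X.
For X: ∂π/∂y_X = 168.6 − 6y_X − 2y_Z = 0 ⇒ y_X = 28.1 − (1/3)y_Z.
Solving the two reaction functions simultaneously: (1 − (−0.5)(−1/3))y_Z = 39.65 − 0.5·28.1, so (5/6)y_Z = 25.6 and y_Z = 30.72.
Then y_X = 28.1 − (1/3)·30.72 = 17.86.
Total export volume: 30.72 + 17.86 = 48.58.

48.58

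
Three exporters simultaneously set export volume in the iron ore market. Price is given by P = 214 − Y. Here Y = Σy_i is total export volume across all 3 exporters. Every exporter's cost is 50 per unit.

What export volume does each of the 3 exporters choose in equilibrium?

A representative exporter's profit is π_i = y_i(214 − Y) − 50y_i, with Y = y_i + Σ_{j≠i} y_j.
First-order condition: 164 − 2y_i − Σ_{j≠i} y_j = 0.
Imposing symmetry (y_j = y for all j) turns Σ_{j≠i} y_j into 2y, so 164 = 4y and y = 41.

41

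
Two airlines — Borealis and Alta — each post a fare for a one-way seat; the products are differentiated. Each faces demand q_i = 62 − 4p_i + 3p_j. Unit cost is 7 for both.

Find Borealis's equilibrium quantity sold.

44

Borealis's profit: π = (p_{Borealis} − 7)(62 − 4p_{Borealis} + 3p_{Alta}).
∂π/∂p_{Borealis} = 90 − 8p_{Borealis} + 3p_{Alta} = 0 ⇒ p_{Borealis} = 11.25 + 0.375p_{Alta}.
Setting p_{Borealis} = p_{Alta} in the reaction function: p_{Borealis} = 11.25 + 0.375p_{Borealis}, so p_{Borealis} = 11.25 / 0.625 = 18.
q_{Borealis} = 62 − 4·18 + 3·18 = 44.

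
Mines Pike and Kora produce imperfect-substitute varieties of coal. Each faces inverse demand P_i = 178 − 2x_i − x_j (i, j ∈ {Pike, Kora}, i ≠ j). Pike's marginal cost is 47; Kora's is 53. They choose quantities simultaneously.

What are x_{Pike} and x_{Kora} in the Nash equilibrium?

26.6, 24.6

Mine Pike's profit: π = x_{Pike}(178 − 2x_{Pike} − x_{Kora}) − 47x_{Pike}.
∂π/∂x_{Pike} = 131 − 4x_{Pike} − x_{Kora} = 0 ⇒ x_{Pike} = 32.75 − 0.25x_{Kora}.
Similarly x_{Kora} = 31.25 − 0.25x_{Pike}.
Solving the two reaction functions simultaneously: (1 − (−0.25)(−0.25))x_{Pike} = 32.75 − 0.25·31.25, so 0.9375x_{Pike} = 24.9375 and x_{Pike} = 26.6.
Then x_{Kora} = 31.25 − 0.25·26.6 = 24.6.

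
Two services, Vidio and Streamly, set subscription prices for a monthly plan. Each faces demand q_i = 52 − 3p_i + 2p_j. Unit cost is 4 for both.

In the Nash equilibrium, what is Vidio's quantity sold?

Vidio's profit: π = (p_{Vidio} − 4)(52 − 3p_{Vidio} + 2p_{Streamly}).
∂π/∂p_{Vidio} = 64 − 6p_{Vidio} + 2p_{Streamly} = 0 ⇒ p_{Vidio} = 32/3 + (1/3)p_{Streamly}.
Setting p_{Vidio} = p_{Streamly} in the reaction function: p_{Vidio} = 32/3 + (1/3)p_{Vidio}, so p_{Vidio} = (32/3) / (2/3) = 16.
q_{Vidio} = 52 − 3·16 + 2·16 = 36.

36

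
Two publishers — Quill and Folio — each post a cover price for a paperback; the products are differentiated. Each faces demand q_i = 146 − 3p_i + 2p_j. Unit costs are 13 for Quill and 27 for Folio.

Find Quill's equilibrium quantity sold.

Quill's profit: π = (p_{Quill} − 13)(146 − 3p_{Quill} + 2p_{Folio}).
∂π/∂p_{Quill} = 185 − 6p_{Quill} + 2p_{Folio} = 0 ⇒ p_{Quill} = 185/6 + (1/3)p_{Folio}.
Similarly p_{Folio} = 227/6 + (1/3)p_{Quill}.
Plugging p_{Folio} into Quill's best response: p_{Quill} = 185/6 + (1/3)(227/6 + (1/3)p_{Quill}) ⇒ (8/9)p_{Quill} = 391/9, so p_{Quill} = 48.875.
Then p_{Folio} = 227/6 + (1/3)·48.875 = 54.125.
q_{Quill} = 146 − 3·48.875 + 2·54.125 = 107.625.

107.625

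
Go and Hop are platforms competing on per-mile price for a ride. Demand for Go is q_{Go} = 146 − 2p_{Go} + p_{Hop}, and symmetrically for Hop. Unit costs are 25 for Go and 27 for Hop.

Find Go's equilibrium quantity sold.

81.2

Go's profit: π = (p_{Go} − 25)(146 − 2p_{Go} + p_{Hop}).
∂π/∂p_{Go} = 196 − 4p_{Go} + p_{Hop} = 0 ⇒ p_{Go} = 49 + 0.25p_{Hop}.
Similarly p_{Hop} = 50 + 0.25p_{Go}.
Substituting the second reaction function into the first: p_{Go} = 49 + 0.25(50 + 0.25p_{Go}), which gives 0.9375p_{Go} = 61.5 ⇒ p_{Go} = 65.6.
Then p_{Hop} = 50 + 0.25·65.6 = 66.4.
q_{Go} = 146 − 2·65.6 + 66.4 = 81.2.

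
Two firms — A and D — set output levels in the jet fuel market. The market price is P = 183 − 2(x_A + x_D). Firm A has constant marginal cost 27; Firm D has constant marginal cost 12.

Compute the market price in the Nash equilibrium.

Firm A's profit: π = x_A(183 − 2(x_A + x_D)) − 27x_A.
∂π/∂x_A = 156 − 4x_A − 2x_D = 0, so x_A = 39 − 0.5x_D.
By the same steps for D: x_D = 42.75 − 0.5x_A.
Substituting the second reaction function into the first: x_A = 39 − 0.5(42.75 − 0.5x_A), which gives 0.75x_A = 17.625 ⇒ x_A = 23.5.
Then x_D = 42.75 − 0.5·23.5 = 31.
Equilibrium price: P = 183 − 2·54.5 = 74.

74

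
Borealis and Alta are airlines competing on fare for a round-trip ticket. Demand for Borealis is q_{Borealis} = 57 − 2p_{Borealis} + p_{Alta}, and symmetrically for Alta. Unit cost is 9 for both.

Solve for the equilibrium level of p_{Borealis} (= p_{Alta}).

25

Borealis's profit: π = (p_{Borealis} − 9)(57 − 2p_{Borealis} + p_{Alta}).
∂π/∂p_{Borealis} = 75 − 4p_{Borealis} + p_{Alta} = 0 ⇒ p_{Borealis} = 18.75 + 0.25p_{Alta}.
The game is symmetric, so in equilibrium p_{Alta} = p_{Borealis}: the reaction function gives 0.75p_{Borealis} = 18.75, hence p_{Borealis} = 25.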